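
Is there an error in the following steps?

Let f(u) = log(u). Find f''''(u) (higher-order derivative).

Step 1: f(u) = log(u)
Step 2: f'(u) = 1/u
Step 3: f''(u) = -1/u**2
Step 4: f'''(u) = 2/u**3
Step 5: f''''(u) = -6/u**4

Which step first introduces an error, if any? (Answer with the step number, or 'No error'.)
No error

All steps in this derivation are correct.
The final answer f''''(u) = -6/u**4 is valid.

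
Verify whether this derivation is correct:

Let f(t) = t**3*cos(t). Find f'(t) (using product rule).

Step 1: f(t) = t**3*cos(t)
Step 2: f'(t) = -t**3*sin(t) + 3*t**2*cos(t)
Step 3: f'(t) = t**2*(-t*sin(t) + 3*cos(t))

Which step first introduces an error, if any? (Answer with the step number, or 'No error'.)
No error

All steps in this derivation are correct.
The final answer f'(t) = t**2*(-t*sin(t) + 3*cos(t)) is valid.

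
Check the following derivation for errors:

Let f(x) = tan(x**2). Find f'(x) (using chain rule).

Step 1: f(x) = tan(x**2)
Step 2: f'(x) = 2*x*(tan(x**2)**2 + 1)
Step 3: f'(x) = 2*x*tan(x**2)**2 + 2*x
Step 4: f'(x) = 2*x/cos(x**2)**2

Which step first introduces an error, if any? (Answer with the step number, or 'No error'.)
No error

All steps in this derivation are correct.
The final answer f'(x) = 2*x/cos(x**2)**2 is valid.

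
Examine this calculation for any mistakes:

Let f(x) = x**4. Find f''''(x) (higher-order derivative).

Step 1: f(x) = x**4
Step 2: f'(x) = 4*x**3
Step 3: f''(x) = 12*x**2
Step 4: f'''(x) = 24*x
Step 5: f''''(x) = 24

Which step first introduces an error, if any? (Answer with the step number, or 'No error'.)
No error

All steps in this derivation are correct.
The final answer f''''(x) = 24 is valid.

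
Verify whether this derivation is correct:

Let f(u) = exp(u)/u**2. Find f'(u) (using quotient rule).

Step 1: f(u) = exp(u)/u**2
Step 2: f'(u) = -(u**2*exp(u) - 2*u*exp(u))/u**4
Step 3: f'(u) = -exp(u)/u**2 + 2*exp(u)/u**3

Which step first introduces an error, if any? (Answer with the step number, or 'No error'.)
Step 2

Step 2 is incorrect due to a sign flip.
The step shows: -(u**2*exp(u) - 2*u*exp(u))/u**4
The correct value should be: (u**2*exp(u) - 2*u*exp(u))/u**4

Explanation: The sign of the whole expression was flipped: the term (u**2*exp(u) - 2*u*exp(u))/u**4 was incorrectly written as -(u**2*exp(u) - 2*u*exp(u))/u**4
The later steps are derived from this incorrect expression, so the error originates in Step 2.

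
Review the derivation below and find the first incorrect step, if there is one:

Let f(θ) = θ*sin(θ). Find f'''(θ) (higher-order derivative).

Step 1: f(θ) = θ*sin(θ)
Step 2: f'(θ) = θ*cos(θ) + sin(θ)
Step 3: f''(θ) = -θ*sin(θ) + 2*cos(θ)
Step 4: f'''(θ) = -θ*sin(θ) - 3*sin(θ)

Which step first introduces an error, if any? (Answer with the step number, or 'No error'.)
Step 4

Step 4 is incorrect due to a wrong trig function.
The step shows: -θ*sin(θ) - 3*sin(θ)
The correct value should be: -θ*cos(θ) - 3*sin(θ)

Explanation: cos(θ) was incorrectly written as sin(θ): the term -θ*cos(θ) was incorrectly written as -θ*sin(θ)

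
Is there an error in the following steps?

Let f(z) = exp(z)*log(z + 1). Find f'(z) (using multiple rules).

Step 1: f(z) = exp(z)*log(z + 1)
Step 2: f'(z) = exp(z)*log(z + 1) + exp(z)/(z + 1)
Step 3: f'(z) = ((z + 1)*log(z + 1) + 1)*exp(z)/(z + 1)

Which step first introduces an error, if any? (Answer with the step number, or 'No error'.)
No error

All steps in this derivation are correct.
The final answer f'(z) = ((z + 1)*log(z + 1) + 1)*exp(z)/(z + 1) is valid.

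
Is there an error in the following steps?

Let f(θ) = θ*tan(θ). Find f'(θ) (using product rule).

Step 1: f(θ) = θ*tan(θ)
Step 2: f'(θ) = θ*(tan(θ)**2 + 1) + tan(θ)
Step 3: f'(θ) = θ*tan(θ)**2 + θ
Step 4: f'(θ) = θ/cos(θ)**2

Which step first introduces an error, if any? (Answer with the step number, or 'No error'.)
Step 3

Step 3 is incorrect due to a dropped term.
The step shows: θ*tan(θ)**2 + θ
The correct value should be: θ*tan(θ)**2 + θ + tan(θ)

Explanation: A term was dropped: the term tan(θ) was incorrectly omitted
The later steps are derived from this incorrect expression, so the error originates in Step 3.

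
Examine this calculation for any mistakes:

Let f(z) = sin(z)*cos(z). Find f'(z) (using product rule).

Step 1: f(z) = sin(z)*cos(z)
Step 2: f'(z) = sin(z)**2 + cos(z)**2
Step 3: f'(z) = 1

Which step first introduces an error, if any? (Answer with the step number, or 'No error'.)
Step 2

Step 2 is incorrect due to a sign flip.
The step shows: sin(z)**2 + cos(z)**2
The correct value should be: -sin(z)**2 + cos(z)**2

Explanation: The sign of one term was flipped: the term -sin(z)**2 was incorrectly written as sin(z)**2
The later steps are derived from this incorrect expression, so the error originates in Step 2.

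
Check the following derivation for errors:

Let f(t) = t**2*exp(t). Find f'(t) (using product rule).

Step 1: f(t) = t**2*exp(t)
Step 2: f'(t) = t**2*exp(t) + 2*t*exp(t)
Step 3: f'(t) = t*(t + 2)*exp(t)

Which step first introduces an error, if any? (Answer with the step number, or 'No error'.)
No error

All steps in this derivation are correct.
The final answer f'(t) = t*(t + 2)*exp(t) is valid.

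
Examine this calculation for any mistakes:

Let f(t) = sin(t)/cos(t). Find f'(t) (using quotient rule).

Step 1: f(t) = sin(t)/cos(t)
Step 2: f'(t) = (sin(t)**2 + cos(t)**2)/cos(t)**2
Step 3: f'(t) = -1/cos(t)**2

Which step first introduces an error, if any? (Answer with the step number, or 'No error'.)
Step 3

Step 3 is incorrect due to a sign flip.
The step shows: -1/cos(t)**2
The correct value should be: cos(t)**(-2)

Explanation: The sign of the whole expression was flipped: the term cos(t)**(-2) was incorrectly written as -1/cos(t)**2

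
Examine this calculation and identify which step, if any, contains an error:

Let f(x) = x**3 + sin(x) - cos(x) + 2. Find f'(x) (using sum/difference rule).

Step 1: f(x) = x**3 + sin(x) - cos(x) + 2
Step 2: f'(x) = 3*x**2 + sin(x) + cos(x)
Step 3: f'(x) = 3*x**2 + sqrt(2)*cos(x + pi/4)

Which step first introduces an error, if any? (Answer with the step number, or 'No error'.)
Step 3

Step 3 is incorrect due to a wrong trig function.
The step shows: 3*x**2 + sqrt(2)*cos(x + pi/4)
The correct value should be: 3*x**2 + sqrt(2)*sin(x + pi/4)

Explanation: sin(x + pi/4) was incorrectly written as cos(x + pi/4): the term sqrt(2)*sin(x + pi/4) was incorrectly written as sqrt(2)*cos(x + pi/4)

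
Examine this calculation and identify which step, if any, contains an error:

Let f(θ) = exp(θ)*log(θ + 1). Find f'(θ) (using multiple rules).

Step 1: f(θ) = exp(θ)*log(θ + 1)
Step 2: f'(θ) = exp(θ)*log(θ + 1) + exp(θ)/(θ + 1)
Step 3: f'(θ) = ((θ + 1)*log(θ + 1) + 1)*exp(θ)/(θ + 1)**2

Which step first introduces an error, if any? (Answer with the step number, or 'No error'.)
Step 3

Step 3 is incorrect due to a wrong exponent.
The step shows: ((θ + 1)*log(θ + 1) + 1)*exp(θ)/(θ + 1)**2
The correct value should be: ((θ + 1)*log(θ + 1) + 1)*exp(θ)/(θ + 1)

Explanation: The exponent -1 on θ + 1 was incorrectly written as -2: the term ((θ + 1)*log(θ + 1) + 1)*exp(θ)/(θ + 1) was incorrectly written as ((θ + 1)*log(θ + 1) + 1)*exp(θ)/(θ + 1)**2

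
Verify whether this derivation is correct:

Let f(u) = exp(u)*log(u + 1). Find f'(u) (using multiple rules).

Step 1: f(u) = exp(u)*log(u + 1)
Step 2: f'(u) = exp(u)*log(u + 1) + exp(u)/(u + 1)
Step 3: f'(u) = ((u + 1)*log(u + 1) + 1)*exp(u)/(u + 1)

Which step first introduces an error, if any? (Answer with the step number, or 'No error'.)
No error

All steps in this derivation are correct.
The final answer f'(u) = ((u + 1)*log(u + 1) + 1)*exp(u)/(u + 1) is valid.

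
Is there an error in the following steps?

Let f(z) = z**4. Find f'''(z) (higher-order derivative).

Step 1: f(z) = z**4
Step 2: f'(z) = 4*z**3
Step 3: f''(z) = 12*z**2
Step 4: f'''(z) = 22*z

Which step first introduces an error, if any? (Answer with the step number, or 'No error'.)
Step 4

Step 4 is incorrect due to a wrong coefficient.
The step shows: 22*z
The correct value should be: 24*z

Explanation: The coefficient 24 was incorrectly written as 22: the term 24*z was incorrectly written as 22*z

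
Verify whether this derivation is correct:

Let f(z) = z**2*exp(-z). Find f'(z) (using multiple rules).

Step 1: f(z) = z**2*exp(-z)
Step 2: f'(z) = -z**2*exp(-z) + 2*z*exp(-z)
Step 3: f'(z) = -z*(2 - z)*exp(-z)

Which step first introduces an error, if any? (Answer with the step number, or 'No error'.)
Step 3

Step 3 is incorrect due to a sign flip.
The step shows: -z*(2 - z)*exp(-z)
The correct value should be: z*(2 - z)*exp(-z)

Explanation: The sign of the whole expression was flipped: the term z*(2 - z)*exp(-z) was incorrectly written as -z*(2 - z)*exp(-z)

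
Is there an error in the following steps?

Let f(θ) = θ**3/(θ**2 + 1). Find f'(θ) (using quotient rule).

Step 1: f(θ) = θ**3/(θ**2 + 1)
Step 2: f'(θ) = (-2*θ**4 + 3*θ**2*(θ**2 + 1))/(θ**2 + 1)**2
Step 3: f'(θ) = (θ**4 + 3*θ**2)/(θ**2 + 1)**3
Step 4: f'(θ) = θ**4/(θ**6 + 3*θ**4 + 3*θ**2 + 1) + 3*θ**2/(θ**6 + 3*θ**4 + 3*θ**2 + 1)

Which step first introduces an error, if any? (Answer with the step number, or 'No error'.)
Step 3

Step 3 is incorrect due to a wrong exponent.
The step shows: (θ**4 + 3*θ**2)/(θ**2 + 1)**3
The correct value should be: (θ**4 + 3*θ**2)/(θ**2 + 1)**2

Explanation: The exponent -2 on θ**2 + 1 was incorrectly written as -3: the term (θ**4 + 3*θ**2)/(θ**2 + 1)**2 was incorrectly written as (θ**4 + 3*θ**2)/(θ**2 + 1)**3
The later steps are derived from this incorrect expression, so the error originates in Step 3.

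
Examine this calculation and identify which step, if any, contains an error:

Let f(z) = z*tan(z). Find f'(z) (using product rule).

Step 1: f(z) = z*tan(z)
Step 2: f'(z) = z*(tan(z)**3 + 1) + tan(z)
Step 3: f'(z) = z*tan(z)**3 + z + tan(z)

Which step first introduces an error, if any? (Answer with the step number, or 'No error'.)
Step 2

Step 2 is incorrect due to a wrong exponent.
The step shows: z*(tan(z)**3 + 1) + tan(z)
The correct value should be: z*(tan(z)**2 + 1) + tan(z)

Explanation: The exponent 2 on tan(z) was incorrectly written as 3: the term z*(tan(z)**2 + 1) was incorrectly written as z*(tan(z)**3 + 1)
The later steps are derived from this incorrect expression, so the error originates in Step 2.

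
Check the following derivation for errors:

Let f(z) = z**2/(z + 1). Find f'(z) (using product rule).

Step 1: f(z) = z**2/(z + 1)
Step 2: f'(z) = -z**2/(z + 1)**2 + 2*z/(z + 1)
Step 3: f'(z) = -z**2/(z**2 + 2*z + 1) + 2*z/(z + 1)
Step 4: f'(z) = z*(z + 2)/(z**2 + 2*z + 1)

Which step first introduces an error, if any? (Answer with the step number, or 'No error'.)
No error

All steps in this derivation are correct.
The final answer f'(z) = z*(z + 2)/(z**2 + 2*z + 1) is valid.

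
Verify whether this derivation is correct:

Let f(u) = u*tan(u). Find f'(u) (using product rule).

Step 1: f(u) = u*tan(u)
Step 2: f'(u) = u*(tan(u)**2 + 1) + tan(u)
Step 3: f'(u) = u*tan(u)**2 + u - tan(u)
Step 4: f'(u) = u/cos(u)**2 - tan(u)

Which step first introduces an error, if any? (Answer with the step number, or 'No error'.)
Step 3

Step 3 is incorrect due to a sign flip.
The step shows: u*tan(u)**2 + u - tan(u)
The correct value should be: u*tan(u)**2 + u + tan(u)

Explanation: The sign of one term was flipped: the term tan(u) was incorrectly written as -tan(u)
The later steps are derived from this incorrect expression, so the error originates in Step 3.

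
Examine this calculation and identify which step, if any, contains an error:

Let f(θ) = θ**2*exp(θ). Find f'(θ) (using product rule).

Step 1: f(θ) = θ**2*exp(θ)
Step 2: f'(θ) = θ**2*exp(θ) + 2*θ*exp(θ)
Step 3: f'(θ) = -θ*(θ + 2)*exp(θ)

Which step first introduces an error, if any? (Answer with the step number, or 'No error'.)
Step 3

Step 3 is incorrect due to a sign flip.
The step shows: -θ*(θ + 2)*exp(θ)
The correct value should be: θ*(θ + 2)*exp(θ)

Explanation: The sign of the whole expression was flipped: the term θ*(θ + 2)*exp(θ) was incorrectly written as -θ*(θ + 2)*exp(θ)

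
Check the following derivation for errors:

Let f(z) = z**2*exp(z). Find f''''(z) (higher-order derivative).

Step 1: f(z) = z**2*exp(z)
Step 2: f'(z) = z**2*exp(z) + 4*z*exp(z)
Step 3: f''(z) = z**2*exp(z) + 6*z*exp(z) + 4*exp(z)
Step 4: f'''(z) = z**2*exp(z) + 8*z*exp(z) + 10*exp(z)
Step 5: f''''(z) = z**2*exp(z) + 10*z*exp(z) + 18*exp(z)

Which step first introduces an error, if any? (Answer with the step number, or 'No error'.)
Step 2

Step 2 is incorrect due to a wrong coefficient.
The step shows: z**2*exp(z) + 4*z*exp(z)
The correct value should be: z**2*exp(z) + 2*z*exp(z)

Explanation: The coefficient 2 was incorrectly written as 4: the term 2*z*exp(z) was incorrectly written as 4*z*exp(z)
The later steps are derived from this incorrect expression, so the error originates in Step 2.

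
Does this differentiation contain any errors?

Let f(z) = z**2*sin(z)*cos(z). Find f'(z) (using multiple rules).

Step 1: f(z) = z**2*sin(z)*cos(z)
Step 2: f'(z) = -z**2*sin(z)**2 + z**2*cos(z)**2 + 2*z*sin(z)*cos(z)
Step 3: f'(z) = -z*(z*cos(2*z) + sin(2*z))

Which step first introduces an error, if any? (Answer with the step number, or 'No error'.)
Step 3

Step 3 is incorrect due to a sign flip.
The step shows: -z*(z*cos(2*z) + sin(2*z))
The correct value should be: z*(z*cos(2*z) + sin(2*z))

Explanation: The sign of the whole expression was flipped: the term z*(z*cos(2*z) + sin(2*z)) was incorrectly written as -z*(z*cos(2*z) + sin(2*z))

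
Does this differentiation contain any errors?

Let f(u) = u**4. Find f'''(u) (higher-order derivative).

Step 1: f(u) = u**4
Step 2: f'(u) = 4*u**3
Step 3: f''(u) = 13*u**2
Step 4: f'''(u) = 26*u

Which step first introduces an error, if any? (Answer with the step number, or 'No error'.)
Step 3

Step 3 is incorrect due to a wrong coefficient.
The step shows: 13*u**2
The correct value should be: 12*u**2

Explanation: The coefficient 12 was incorrectly written as 13: the term 12*u**2 was incorrectly written as 13*u**2
The later steps are derived from this incorrect expression, so the error originates in Step 3.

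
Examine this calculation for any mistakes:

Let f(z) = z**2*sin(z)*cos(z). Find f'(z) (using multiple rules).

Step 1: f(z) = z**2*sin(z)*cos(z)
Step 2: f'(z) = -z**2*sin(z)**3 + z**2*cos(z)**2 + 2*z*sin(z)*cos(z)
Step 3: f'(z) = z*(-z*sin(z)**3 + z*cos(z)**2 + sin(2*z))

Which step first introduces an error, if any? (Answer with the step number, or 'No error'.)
Step 2

Step 2 is incorrect due to a wrong exponent.
The step shows: -z**2*sin(z)**3 + z**2*cos(z)**2 + 2*z*sin(z)*cos(z)
The correct value should be: -z**2*sin(z)**2 + z**2*cos(z)**2 + 2*z*sin(z)*cos(z)

Explanation: The exponent 2 on sin(z) was incorrectly written as 3: the term -z**2*sin(z)**2 was incorrectly written as -z**2*sin(z)**3
The later steps are derived from this incorrect expression, so the error originates in Step 2.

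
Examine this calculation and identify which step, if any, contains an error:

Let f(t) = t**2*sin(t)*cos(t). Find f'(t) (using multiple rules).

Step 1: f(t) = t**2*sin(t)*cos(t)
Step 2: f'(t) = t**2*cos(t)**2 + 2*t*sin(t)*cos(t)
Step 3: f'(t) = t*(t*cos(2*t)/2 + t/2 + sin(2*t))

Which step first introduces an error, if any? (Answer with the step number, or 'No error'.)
Step 2

Step 2 is incorrect due to a dropped term.
The step shows: t**2*cos(t)**2 + 2*t*sin(t)*cos(t)
The correct value should be: -t**2*sin(t)**2 + t**2*cos(t)**2 + 2*t*sin(t)*cos(t)

Explanation: A term was dropped: the term -t**2*sin(t)**2 was incorrectly omitted
The later steps are derived from this incorrect expression, so the error originates in Step 2.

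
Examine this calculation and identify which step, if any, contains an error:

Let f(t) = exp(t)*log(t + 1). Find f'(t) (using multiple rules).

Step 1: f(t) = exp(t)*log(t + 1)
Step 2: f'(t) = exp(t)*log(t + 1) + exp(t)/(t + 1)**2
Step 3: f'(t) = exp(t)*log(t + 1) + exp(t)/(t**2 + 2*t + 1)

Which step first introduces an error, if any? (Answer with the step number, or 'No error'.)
Step 2

Step 2 is incorrect due to a wrong exponent.
The step shows: exp(t)*log(t + 1) + exp(t)/(t + 1)**2
The correct value should be: exp(t)*log(t + 1) + exp(t)/(t + 1)

Explanation: The exponent -1 on t + 1 was incorrectly written as -2: the term exp(t)/(t + 1) was incorrectly written as exp(t)/(t + 1)**2
The later steps are derived from this incorrect expression, so the error originates in Step 2.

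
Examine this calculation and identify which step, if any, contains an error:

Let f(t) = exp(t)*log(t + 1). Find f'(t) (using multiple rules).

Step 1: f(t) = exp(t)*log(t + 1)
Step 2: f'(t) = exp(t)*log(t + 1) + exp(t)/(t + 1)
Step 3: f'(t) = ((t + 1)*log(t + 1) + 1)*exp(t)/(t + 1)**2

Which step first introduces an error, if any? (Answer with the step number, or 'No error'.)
Step 3

Step 3 is incorrect due to a wrong exponent.
The step shows: ((t + 1)*log(t + 1) + 1)*exp(t)/(t + 1)**2
The correct value should be: ((t + 1)*log(t + 1) + 1)*exp(t)/(t + 1)

Explanation: The exponent -1 on t + 1 was incorrectly written as -2: the term ((t + 1)*log(t + 1) + 1)*exp(t)/(t + 1) was incorrectly written as ((t + 1)*log(t + 1) + 1)*exp(t)/(t + 1)**2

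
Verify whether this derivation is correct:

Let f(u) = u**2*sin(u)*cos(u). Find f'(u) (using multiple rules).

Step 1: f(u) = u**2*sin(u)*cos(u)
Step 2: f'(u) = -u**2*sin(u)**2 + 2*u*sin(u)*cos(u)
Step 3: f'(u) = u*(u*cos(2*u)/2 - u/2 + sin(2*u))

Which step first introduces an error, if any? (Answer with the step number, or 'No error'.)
Step 2

Step 2 is incorrect due to a dropped term.
The step shows: -u**2*sin(u)**2 + 2*u*sin(u)*cos(u)
The correct value should be: -u**2*sin(u)**2 + u**2*cos(u)**2 + 2*u*sin(u)*cos(u)

Explanation: A term was dropped: the term u**2*cos(u)**2 was incorrectly omitted
The later steps are derived from this incorrect expression, so the error originates in Step 2.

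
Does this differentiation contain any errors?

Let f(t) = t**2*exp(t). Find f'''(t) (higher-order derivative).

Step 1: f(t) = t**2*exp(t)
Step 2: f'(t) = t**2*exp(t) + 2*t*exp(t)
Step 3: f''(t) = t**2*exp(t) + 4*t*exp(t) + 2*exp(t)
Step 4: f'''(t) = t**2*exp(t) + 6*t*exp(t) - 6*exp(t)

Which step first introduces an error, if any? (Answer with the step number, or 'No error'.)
Step 4

Step 4 is incorrect due to a sign flip.
The step shows: t**2*exp(t) + 6*t*exp(t) - 6*exp(t)
The correct value should be: t**2*exp(t) + 6*t*exp(t) + 6*exp(t)

Explanation: The sign of one term was flipped: the term 6*exp(t) was incorrectly written as -6*exp(t)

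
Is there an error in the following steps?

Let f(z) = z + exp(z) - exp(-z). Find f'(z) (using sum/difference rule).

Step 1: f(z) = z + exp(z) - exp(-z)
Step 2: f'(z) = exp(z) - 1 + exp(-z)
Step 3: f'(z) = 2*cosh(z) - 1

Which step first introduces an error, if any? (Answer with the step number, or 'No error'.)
Step 2

Step 2 is incorrect due to a sign flip.
The step shows: exp(z) - 1 + exp(-z)
The correct value should be: exp(z) + 1 + exp(-z)

Explanation: The sign of one term was flipped: the term 1 was incorrectly written as -1
The later steps are derived from this incorrect expression, so the error originates in Step 2.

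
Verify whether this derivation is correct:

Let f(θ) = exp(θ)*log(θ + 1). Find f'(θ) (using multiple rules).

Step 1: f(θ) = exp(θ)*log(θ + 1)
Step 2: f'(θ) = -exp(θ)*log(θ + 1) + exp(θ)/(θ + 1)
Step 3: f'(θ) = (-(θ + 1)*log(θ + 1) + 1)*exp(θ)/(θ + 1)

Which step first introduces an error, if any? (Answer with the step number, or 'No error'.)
Step 2

Step 2 is incorrect due to a sign flip.
The step shows: -exp(θ)*log(θ + 1) + exp(θ)/(θ + 1)
The correct value should be: exp(θ)*log(θ + 1) + exp(θ)/(θ + 1)

Explanation: The sign of one term was flipped: the term exp(θ)*log(θ + 1) was incorrectly written as -exp(θ)*log(θ + 1)
The later steps are derived from this incorrect expression, so the error originates in Step 2.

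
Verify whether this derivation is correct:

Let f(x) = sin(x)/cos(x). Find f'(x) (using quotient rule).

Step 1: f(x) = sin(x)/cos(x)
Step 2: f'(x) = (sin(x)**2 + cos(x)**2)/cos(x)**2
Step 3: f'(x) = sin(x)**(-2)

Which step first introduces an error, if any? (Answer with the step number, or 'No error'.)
Step 3

Step 3 is incorrect due to a wrong trig function.
The step shows: sin(x)**(-2)
The correct value should be: cos(x)**(-2)

Explanation: cos(x) was incorrectly written as sin(x): the term cos(x)**(-2) was incorrectly written as sin(x)**(-2)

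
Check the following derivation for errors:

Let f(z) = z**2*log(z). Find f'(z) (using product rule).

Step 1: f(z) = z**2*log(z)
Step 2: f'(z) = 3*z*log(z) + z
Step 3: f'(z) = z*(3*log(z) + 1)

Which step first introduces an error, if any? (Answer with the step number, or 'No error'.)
Step 2

Step 2 is incorrect due to a wrong coefficient.
The step shows: 3*z*log(z) + z
The correct value should be: 2*z*log(z) + z

Explanation: The coefficient 2 was incorrectly written as 3: the term 2*z*log(z) was incorrectly written as 3*z*log(z)
The later steps are derived from this incorrect expression, so the error originates in Step 2.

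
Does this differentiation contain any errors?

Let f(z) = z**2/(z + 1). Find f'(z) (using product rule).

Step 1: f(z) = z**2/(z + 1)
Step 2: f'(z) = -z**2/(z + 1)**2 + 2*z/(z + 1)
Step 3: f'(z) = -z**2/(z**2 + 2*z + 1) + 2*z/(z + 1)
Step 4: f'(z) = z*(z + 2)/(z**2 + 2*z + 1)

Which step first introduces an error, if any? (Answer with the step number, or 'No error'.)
No error

All steps in this derivation are correct.
The final answer f'(z) = z*(z + 2)/(z**2 + 2*z + 1) is valid.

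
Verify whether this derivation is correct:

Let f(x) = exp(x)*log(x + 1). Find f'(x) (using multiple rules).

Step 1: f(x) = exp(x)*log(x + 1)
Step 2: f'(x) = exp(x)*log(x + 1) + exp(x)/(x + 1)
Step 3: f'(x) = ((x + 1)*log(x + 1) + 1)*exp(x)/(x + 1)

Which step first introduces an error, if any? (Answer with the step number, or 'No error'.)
No error

All steps in this derivation are correct.
The final answer f'(x) = ((x + 1)*log(x + 1) + 1)*exp(x)/(x + 1) is valid.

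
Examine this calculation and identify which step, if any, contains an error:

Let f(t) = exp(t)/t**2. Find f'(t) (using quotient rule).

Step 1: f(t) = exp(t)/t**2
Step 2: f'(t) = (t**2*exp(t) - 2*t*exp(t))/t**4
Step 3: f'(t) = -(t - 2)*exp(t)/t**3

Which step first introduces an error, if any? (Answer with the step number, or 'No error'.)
Step 3

Step 3 is incorrect due to a sign flip.
The step shows: -(t - 2)*exp(t)/t**3
The correct value should be: (t - 2)*exp(t)/t**3

Explanation: The sign of the whole expression was flipped: the term (t - 2)*exp(t)/t**3 was incorrectly written as -(t - 2)*exp(t)/t**3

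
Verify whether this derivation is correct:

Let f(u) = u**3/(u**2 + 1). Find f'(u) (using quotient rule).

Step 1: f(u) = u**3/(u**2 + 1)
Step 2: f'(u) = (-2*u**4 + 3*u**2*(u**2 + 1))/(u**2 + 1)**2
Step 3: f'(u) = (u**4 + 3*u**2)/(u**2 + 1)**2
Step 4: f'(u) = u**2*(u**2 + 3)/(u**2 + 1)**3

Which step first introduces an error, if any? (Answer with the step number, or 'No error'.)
Step 4

Step 4 is incorrect due to a wrong exponent.
The step shows: u**2*(u**2 + 3)/(u**2 + 1)**3
The correct value should be: u**2*(u**2 + 3)/(u**2 + 1)**2

Explanation: The exponent -2 on u**2 + 1 was incorrectly written as -3: the term u**2*(u**2 + 3)/(u**2 + 1)**2 was incorrectly written as u**2*(u**2 + 3)/(u**2 + 1)**3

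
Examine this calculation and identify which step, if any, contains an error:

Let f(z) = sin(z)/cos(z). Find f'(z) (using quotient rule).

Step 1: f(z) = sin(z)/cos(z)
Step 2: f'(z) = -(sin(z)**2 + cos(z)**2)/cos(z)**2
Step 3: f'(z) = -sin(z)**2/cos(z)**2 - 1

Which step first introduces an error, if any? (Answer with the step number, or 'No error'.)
Step 2

Step 2 is incorrect due to a sign flip.
The step shows: -(sin(z)**2 + cos(z)**2)/cos(z)**2
The correct value should be: (sin(z)**2 + cos(z)**2)/cos(z)**2

Explanation: The sign of the whole expression was flipped: the term (sin(z)**2 + cos(z)**2)/cos(z)**2 was incorrectly written as -(sin(z)**2 + cos(z)**2)/cos(z)**2
The later steps are derived from this incorrect expression, so the error originates in Step 2.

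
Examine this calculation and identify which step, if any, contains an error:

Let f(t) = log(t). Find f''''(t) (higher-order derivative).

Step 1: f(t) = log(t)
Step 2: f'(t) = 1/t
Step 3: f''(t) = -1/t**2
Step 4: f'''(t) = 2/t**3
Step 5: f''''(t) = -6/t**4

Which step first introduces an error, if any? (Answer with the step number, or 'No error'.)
No error

All steps in this derivation are correct.
The final answer f''''(t) = -6/t**4 is valid.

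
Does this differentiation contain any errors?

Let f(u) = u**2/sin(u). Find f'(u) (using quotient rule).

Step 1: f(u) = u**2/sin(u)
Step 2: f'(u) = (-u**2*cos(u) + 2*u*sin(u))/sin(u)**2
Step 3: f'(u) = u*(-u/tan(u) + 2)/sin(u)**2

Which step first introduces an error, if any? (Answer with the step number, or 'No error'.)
Step 3

Step 3 is incorrect due to a wrong exponent.
The step shows: u*(-u/tan(u) + 2)/sin(u)**2
The correct value should be: u*(-u/tan(u) + 2)/sin(u)

Explanation: The exponent -1 on sin(u) was incorrectly written as -2: the term u*(-u/tan(u) + 2)/sin(u) was incorrectly written as u*(-u/tan(u) + 2)/sin(u)**2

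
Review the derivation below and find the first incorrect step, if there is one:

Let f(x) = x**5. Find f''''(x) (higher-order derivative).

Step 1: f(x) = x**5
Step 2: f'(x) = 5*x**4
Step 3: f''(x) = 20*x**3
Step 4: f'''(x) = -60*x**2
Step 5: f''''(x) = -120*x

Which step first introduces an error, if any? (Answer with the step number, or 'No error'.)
Step 4

Step 4 is incorrect due to a sign flip.
The step shows: -60*x**2
The correct value should be: 60*x**2

Explanation: The sign of the whole expression was flipped: the term 60*x**2 was incorrectly written as -60*x**2
The later steps are derived from this incorrect expression, so the error originates in Step 4.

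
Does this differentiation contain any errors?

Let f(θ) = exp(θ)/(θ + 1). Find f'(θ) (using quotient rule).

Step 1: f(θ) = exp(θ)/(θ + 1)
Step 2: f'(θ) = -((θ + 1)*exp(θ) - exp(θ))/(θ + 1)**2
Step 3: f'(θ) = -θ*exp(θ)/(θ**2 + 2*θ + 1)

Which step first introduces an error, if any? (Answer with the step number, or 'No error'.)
Step 2

Step 2 is incorrect due to a sign flip.
The step shows: -((θ + 1)*exp(θ) - exp(θ))/(θ + 1)**2
The correct value should be: ((θ + 1)*exp(θ) - exp(θ))/(θ + 1)**2

Explanation: The sign of the whole expression was flipped: the term ((θ + 1)*exp(θ) - exp(θ))/(θ + 1)**2 was incorrectly written as -((θ + 1)*exp(θ) - exp(θ))/(θ + 1)**2
The later steps are derived from this incorrect expression, so the error originates in Step 2.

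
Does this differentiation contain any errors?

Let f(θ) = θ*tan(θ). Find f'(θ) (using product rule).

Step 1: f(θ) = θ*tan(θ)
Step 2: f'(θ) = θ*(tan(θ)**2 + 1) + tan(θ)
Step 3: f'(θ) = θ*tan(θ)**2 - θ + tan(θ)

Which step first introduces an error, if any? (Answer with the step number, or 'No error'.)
Step 3

Step 3 is incorrect due to a sign flip.
The step shows: θ*tan(θ)**2 - θ + tan(θ)
The correct value should be: θ*tan(θ)**2 + θ + tan(θ)

Explanation: The sign of one term was flipped: the term θ was incorrectly written as -θ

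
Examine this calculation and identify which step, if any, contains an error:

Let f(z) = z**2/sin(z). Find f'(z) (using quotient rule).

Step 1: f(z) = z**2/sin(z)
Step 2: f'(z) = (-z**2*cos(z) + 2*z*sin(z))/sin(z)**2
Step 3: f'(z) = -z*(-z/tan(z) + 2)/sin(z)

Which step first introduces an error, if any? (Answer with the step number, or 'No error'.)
Step 3

Step 3 is incorrect due to a sign flip.
The step shows: -z*(-z/tan(z) + 2)/sin(z)
The correct value should be: z*(-z/tan(z) + 2)/sin(z)

Explanation: The sign of the whole expression was flipped: the term z*(-z/tan(z) + 2)/sin(z) was incorrectly written as -z*(-z/tan(z) + 2)/sin(z)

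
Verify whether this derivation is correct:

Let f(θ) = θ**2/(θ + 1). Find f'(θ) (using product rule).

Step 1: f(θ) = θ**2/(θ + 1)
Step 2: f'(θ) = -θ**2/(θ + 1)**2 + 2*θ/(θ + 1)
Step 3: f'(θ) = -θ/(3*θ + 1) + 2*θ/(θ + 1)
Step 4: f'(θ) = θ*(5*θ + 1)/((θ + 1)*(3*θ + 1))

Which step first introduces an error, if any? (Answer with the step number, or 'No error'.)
Step 3

Step 3 is incorrect due to a wrong exponent.
The step shows: -θ/(3*θ + 1) + 2*θ/(θ + 1)
The correct value should be: -θ**2/(θ**2 + 2*θ + 1) + 2*θ/(θ + 1)

Explanation: The exponent 2 on θ was incorrectly written as 1: the term -θ**2/(θ**2 + 2*θ + 1) was incorrectly written as -θ/(3*θ + 1)
The later steps are derived from this incorrect expression, so the error originates in Step 3.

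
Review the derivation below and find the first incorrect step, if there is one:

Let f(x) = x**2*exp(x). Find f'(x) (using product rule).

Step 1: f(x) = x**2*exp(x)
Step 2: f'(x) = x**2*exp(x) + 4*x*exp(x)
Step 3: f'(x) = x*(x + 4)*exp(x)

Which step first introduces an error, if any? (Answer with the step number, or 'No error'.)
Step 2

Step 2 is incorrect due to a wrong coefficient.
The step shows: x**2*exp(x) + 4*x*exp(x)
The correct value should be: x**2*exp(x) + 2*x*exp(x)

Explanation: The coefficient 2 was incorrectly written as 4: the term 2*x*exp(x) was incorrectly written as 4*x*exp(x)
The later steps are derived from this incorrect expression, so the error originates in Step 2.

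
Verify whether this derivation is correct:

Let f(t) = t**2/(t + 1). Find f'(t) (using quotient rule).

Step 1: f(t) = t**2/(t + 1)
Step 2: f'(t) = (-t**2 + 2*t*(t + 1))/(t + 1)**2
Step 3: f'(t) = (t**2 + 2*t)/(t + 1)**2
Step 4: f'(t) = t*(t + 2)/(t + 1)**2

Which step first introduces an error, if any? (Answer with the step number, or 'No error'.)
No error

All steps in this derivation are correct.
The final answer f'(t) = t*(t + 2)/(t + 1)**2 is valid.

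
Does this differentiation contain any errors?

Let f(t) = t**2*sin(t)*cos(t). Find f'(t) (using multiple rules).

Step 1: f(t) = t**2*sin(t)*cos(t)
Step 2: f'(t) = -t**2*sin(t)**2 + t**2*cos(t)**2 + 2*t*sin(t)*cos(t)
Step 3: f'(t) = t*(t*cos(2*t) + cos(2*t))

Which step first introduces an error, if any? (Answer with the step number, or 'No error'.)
Step 3

Step 3 is incorrect due to a wrong trig function.
The step shows: t*(t*cos(2*t) + cos(2*t))
The correct value should be: t*(t*cos(2*t) + sin(2*t))

Explanation: sin(2*t) was incorrectly written as cos(2*t): the term t*(t*cos(2*t) + sin(2*t)) was incorrectly written as t*(t*cos(2*t) + cos(2*t))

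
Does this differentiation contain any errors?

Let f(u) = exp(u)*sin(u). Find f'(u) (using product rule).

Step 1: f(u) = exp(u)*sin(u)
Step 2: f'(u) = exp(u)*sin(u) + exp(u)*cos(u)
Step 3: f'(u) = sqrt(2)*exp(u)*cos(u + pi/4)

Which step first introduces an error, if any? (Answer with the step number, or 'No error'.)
Step 3

Step 3 is incorrect due to a wrong trig function.
The step shows: sqrt(2)*exp(u)*cos(u + pi/4)
The correct value should be: sqrt(2)*exp(u)*sin(u + pi/4)

Explanation: sin(u + pi/4) was incorrectly written as cos(u + pi/4): the term sqrt(2)*exp(u)*sin(u + pi/4) was incorrectly written as sqrt(2)*exp(u)*cos(u + pi/4)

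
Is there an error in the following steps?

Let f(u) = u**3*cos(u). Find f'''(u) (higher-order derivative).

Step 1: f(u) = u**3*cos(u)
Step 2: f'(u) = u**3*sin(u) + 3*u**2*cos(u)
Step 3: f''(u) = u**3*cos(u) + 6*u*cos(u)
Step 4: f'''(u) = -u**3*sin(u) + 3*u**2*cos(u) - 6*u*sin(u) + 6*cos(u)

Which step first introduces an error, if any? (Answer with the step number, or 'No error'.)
Step 2

Step 2 is incorrect due to a sign flip.
The step shows: u**3*sin(u) + 3*u**2*cos(u)
The correct value should be: -u**3*sin(u) + 3*u**2*cos(u)

Explanation: The sign of one term was flipped: the term -u**3*sin(u) was incorrectly written as u**3*sin(u)
The later steps are derived from this incorrect expression, so the error originates in Step 2.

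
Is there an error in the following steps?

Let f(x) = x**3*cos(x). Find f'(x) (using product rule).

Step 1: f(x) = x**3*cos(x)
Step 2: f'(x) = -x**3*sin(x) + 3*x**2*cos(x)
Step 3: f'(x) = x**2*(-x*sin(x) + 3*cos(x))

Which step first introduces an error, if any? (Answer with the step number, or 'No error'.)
No error

All steps in this derivation are correct.
The final answer f'(x) = x**2*(-x*sin(x) + 3*cos(x)) is valid.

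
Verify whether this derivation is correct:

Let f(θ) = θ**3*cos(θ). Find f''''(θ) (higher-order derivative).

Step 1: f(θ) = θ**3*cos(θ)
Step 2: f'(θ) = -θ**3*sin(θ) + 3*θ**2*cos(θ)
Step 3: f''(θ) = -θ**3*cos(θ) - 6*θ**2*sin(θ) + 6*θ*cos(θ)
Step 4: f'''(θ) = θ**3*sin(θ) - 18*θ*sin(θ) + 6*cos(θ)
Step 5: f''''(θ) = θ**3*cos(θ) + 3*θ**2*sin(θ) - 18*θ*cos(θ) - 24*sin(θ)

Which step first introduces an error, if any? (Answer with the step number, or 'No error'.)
Step 4

Step 4 is incorrect due to a dropped term.
The step shows: θ**3*sin(θ) - 18*θ*sin(θ) + 6*cos(θ)
The correct value should be: θ**3*sin(θ) - 9*θ**2*cos(θ) - 18*θ*sin(θ) + 6*cos(θ)

Explanation: A term was dropped: the term -9*θ**2*cos(θ) was incorrectly omitted
The later steps are derived from this incorrect expression, so the error originates in Step 4.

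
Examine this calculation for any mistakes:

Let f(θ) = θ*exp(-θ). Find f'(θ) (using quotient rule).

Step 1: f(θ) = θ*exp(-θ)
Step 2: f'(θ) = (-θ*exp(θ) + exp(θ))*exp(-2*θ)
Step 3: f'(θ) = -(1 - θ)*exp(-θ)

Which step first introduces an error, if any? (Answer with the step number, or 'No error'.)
Step 3

Step 3 is incorrect due to a sign flip.
The step shows: -(1 - θ)*exp(-θ)
The correct value should be: (1 - θ)*exp(-θ)

Explanation: The sign of the whole expression was flipped: the term (1 - θ)*exp(-θ) was incorrectly written as -(1 - θ)*exp(-θ)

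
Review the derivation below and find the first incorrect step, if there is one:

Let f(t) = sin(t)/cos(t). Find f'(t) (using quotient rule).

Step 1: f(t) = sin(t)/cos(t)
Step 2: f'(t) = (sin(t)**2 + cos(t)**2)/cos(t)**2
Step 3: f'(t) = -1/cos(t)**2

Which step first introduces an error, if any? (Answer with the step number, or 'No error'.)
Step 3

Step 3 is incorrect due to a sign flip.
The step shows: -1/cos(t)**2
The correct value should be: cos(t)**(-2)

Explanation: The sign of the whole expression was flipped: the term cos(t)**(-2) was incorrectly written as -1/cos(t)**2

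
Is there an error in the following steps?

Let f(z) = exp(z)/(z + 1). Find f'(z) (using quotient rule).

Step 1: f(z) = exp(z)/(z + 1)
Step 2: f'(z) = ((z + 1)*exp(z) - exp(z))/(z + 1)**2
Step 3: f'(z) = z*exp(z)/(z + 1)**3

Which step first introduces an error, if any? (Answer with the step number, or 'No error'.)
Step 3

Step 3 is incorrect due to a wrong exponent.
The step shows: z*exp(z)/(z + 1)**3
The correct value should be: z*exp(z)/(z + 1)**2

Explanation: The exponent -2 on z + 1 was incorrectly written as -3: the term z*exp(z)/(z + 1)**2 was incorrectly written as z*exp(z)/(z + 1)**3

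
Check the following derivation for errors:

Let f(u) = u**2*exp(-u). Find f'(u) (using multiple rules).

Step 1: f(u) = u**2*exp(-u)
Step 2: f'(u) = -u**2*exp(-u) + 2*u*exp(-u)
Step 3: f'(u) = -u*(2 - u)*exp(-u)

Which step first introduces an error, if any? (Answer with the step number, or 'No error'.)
Step 3

Step 3 is incorrect due to a sign flip.
The step shows: -u*(2 - u)*exp(-u)
The correct value should be: u*(2 - u)*exp(-u)

Explanation: The sign of the whole expression was flipped: the term u*(2 - u)*exp(-u) was incorrectly written as -u*(2 - u)*exp(-u)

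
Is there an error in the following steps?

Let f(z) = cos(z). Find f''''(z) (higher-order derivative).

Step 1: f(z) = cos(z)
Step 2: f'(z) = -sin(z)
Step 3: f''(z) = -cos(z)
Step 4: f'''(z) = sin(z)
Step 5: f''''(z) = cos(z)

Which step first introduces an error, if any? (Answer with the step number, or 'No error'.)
No error

All steps in this derivation are correct.
The final answer f''''(z) = cos(z) is valid.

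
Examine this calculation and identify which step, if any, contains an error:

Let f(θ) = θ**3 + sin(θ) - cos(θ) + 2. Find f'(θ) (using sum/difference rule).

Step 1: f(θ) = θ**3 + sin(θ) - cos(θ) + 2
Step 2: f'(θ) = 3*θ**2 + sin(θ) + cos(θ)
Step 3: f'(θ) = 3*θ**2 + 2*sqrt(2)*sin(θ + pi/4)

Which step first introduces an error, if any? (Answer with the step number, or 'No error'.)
Step 3

Step 3 is incorrect due to a wrong exponent.
The step shows: 3*θ**2 + 2*sqrt(2)*sin(θ + pi/4)
The correct value should be: 3*θ**2 + sqrt(2)*sin(θ + pi/4)

Explanation: The exponent 1/2 on 2 was incorrectly written as 3/2: the term sqrt(2)*sin(θ + pi/4) was incorrectly written as 2*sqrt(2)*sin(θ + pi/4)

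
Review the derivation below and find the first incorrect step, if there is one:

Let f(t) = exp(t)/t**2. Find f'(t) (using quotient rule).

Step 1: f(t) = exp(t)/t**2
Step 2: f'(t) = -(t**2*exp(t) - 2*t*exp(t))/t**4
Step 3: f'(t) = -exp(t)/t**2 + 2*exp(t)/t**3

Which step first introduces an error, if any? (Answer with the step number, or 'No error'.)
Step 2

Step 2 is incorrect due to a sign flip.
The step shows: -(t**2*exp(t) - 2*t*exp(t))/t**4
The correct value should be: (t**2*exp(t) - 2*t*exp(t))/t**4

Explanation: The sign of the whole expression was flipped: the term (t**2*exp(t) - 2*t*exp(t))/t**4 was incorrectly written as -(t**2*exp(t) - 2*t*exp(t))/t**4
The later steps are derived from this incorrect expression, so the error originates in Step 2.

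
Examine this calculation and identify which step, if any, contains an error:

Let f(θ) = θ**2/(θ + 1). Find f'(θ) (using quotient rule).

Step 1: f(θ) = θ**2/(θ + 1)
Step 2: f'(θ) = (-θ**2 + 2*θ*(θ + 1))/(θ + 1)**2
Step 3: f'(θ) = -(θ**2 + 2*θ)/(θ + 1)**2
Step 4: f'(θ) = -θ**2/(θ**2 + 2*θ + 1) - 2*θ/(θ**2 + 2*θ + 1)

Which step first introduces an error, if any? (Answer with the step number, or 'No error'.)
Step 3

Step 3 is incorrect due to a sign flip.
The step shows: -(θ**2 + 2*θ)/(θ + 1)**2
The correct value should be: (θ**2 + 2*θ)/(θ + 1)**2

Explanation: The sign of the whole expression was flipped: the term (θ**2 + 2*θ)/(θ + 1)**2 was incorrectly written as -(θ**2 + 2*θ)/(θ + 1)**2
The later steps are derived from this incorrect expression, so the error originates in Step 3.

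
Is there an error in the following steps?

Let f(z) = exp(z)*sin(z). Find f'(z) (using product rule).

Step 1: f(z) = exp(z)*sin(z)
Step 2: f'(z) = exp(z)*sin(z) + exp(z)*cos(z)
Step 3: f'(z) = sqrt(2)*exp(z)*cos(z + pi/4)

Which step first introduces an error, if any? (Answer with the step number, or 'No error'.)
Step 3

Step 3 is incorrect due to a wrong trig function.
The step shows: sqrt(2)*exp(z)*cos(z + pi/4)
The correct value should be: sqrt(2)*exp(z)*sin(z + pi/4)

Explanation: sin(z + pi/4) was incorrectly written as cos(z + pi/4): the term sqrt(2)*exp(z)*sin(z + pi/4) was incorrectly written as sqrt(2)*exp(z)*cos(z + pi/4)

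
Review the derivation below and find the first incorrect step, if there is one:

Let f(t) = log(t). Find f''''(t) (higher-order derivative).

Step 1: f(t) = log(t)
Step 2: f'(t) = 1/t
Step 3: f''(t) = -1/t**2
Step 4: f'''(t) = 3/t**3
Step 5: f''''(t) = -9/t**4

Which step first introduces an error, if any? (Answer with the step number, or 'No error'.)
Step 4

Step 4 is incorrect due to a wrong coefficient.
The step shows: 3/t**3
The correct value should be: 2/t**3

Explanation: The coefficient 2 was incorrectly written as 3: the term 2/t**3 was incorrectly written as 3/t**3
The later steps are derived from this incorrect expression, so the error originates in Step 4.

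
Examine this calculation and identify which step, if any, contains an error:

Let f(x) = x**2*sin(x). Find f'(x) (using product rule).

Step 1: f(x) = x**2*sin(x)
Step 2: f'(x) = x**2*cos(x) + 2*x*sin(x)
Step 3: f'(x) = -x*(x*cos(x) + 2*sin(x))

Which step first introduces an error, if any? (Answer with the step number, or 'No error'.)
Step 3

Step 3 is incorrect due to a sign flip.
The step shows: -x*(x*cos(x) + 2*sin(x))
The correct value should be: x*(x*cos(x) + 2*sin(x))

Explanation: The sign of the whole expression was flipped: the term x*(x*cos(x) + 2*sin(x)) was incorrectly written as -x*(x*cos(x) + 2*sin(x))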